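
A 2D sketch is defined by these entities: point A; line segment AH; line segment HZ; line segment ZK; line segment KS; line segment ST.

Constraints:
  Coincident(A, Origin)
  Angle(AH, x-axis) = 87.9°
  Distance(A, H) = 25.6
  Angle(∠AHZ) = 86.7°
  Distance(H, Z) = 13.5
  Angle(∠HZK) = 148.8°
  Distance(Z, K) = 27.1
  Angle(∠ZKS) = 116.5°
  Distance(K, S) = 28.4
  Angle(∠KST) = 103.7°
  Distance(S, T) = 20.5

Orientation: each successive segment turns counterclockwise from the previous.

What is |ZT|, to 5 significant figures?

45.554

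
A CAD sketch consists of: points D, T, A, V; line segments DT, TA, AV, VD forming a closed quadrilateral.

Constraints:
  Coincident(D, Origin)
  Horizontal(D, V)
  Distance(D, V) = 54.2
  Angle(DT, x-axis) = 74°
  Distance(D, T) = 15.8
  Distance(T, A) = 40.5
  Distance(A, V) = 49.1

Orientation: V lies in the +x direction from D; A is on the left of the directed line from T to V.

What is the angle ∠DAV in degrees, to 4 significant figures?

62.51°

D is at the origin; DV is horizontal with |DV| = 54.2 and V in +x, so V = (54.2, 0). DT runs at 74.0° with |DT| = 15.8, so T = (4.355, 15.19). A is determined by |TA| = 40.5 and |AV| = 49.1 together: it lies at the intersection of circle(T, 40.5) and circle(V, 49.1). With |TV| = 52.11, the foot of the radical line on TV is 18.66 from T and the perpendicular offset is √(40.5² − 18.66²) = 35.95. Taking the left-of-TV solution: A = (32.68, 44.13).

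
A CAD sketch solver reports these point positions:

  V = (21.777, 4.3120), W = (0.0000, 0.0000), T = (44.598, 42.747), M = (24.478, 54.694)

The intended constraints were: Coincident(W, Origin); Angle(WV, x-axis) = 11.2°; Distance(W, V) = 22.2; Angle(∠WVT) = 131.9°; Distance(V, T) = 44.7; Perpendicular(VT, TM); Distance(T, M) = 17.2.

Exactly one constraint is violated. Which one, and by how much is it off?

Distance(T, M) = 17.2 — off by 6.20.

W = (0.00, 0.00) ✓; WV at 11.20° ✓; |WV| = 22.20 ✓; ∠WVT = 131.9° ✓; |VT| = 44.70 ✓; ∠(VT, TM) = 90.00° ✓; |TM| = 23.40 ✗.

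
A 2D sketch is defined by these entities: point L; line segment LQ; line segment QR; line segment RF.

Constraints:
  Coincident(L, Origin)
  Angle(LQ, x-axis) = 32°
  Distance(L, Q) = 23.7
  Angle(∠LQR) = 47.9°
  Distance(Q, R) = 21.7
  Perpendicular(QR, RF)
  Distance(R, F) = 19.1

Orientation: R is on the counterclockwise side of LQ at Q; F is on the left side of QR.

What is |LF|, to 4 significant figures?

6.005

L is at the origin; LQ runs at 32.0° with length 23.7, so Q = 23.7·(cos 32.0°, sin 32.0°) = (20.10, 12.56). ∠LQR = 47.9°, so QR runs at 32.0° + (180° − 47.9°) = 164.1° from the x-axis; with |QR| = 21.7, R = Q + 21.7·(cos 164.1°, sin 164.1°) = (-0.7710, 18.50). The perpendicularity gives RF at right angles to QR; with |RF| = 19.1 on the left of QR, F = R + 19.1·(-0.2740, -0.9617) = (-6.004, 0.1347). Then |LF| = |F − L| = 6.005.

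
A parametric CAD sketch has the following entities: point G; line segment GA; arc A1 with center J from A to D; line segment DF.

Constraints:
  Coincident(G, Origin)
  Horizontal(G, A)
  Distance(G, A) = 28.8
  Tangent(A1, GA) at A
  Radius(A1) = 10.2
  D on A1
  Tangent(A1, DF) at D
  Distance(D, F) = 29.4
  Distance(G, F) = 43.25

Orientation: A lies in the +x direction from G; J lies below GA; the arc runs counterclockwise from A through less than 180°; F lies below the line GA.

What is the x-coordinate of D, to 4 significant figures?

18.60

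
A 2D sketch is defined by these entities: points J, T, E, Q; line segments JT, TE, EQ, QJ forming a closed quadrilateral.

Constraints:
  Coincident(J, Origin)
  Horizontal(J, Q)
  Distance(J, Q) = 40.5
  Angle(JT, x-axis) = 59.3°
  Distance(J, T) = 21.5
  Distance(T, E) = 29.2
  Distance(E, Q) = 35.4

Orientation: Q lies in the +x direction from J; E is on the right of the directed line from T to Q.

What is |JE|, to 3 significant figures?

12.3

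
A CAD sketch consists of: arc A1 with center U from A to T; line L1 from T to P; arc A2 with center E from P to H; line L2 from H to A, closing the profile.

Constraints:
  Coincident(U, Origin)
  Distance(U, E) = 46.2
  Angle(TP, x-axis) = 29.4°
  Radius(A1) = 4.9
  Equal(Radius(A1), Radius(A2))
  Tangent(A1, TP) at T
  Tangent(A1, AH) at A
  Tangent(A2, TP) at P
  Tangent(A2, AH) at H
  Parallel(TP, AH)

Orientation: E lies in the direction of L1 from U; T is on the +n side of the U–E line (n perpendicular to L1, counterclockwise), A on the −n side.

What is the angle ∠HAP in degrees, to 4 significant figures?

11.98°

The slot axis is L1's direction at 29.4°, so u = (cos 29.4°, sin 29.4°) = (0.8712, 0.4909) and n = (−sin 29.4°, cos 29.4°) = (-0.4909, 0.8712). U is at the origin and E lies 46.2 along u from U, so E = 46.2·u = (40.25, 22.68). Tangency of A1 to both parallel lines with radius 4.9 puts T and A at U ± 4.9·n: T = (-2.405, 4.269), A = (2.405, -4.269). Equal radii place P and H the same way about E: P = E + 4.9·n = (37.84, 26.95), H = E − 4.9·n = (42.66, 18.41). Then cos ∠HAP = AH·AP / (|AH||AP|), giving 11.98°.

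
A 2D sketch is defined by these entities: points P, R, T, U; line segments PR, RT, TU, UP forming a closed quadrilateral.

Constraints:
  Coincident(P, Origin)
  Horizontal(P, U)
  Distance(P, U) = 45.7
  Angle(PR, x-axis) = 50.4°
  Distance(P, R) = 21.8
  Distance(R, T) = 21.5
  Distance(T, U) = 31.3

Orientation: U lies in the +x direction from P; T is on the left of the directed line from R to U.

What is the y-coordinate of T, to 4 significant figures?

28.20

Checks: |RT| = 21.50 ✓; |TU| = 31.30 ✓.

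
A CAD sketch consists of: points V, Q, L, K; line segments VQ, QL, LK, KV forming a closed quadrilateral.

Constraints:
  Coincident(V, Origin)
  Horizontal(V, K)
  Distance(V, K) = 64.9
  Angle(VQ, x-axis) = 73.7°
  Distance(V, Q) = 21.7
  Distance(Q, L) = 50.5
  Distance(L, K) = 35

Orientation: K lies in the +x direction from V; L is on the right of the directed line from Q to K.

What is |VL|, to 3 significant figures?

41.1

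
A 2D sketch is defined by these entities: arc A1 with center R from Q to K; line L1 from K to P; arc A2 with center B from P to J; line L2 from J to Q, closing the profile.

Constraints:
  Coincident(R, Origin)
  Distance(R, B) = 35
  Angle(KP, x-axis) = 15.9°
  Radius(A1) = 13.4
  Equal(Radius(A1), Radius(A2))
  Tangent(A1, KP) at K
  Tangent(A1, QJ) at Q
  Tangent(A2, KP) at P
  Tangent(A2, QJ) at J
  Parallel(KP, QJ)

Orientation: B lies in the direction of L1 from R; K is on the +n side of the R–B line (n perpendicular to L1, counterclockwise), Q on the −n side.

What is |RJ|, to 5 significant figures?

37.477

The slot axis is L1's direction at 15.9°, so u = (cos 15.9°, sin 15.9°) = (0.96174, 0.27396) and n = (−sin 15.9°, cos 15.9°) = (-0.27396, 0.96174). R is at the origin and B lies 35.0 along u from R, so B = 35.0·u = (33.661, 9.5886). Tangency of A1 to both parallel lines with radius 13.4 puts K and Q at R ± 13.4·n: K = (-3.6711, 12.887), Q = (3.6711, -12.887). Equal radii place P and J the same way about B: P = B + 13.4·n = (29.990, 22.476), J = B − 13.4·n = (37.332, -3.2988). Then |RJ| = |J − R| = 37.477.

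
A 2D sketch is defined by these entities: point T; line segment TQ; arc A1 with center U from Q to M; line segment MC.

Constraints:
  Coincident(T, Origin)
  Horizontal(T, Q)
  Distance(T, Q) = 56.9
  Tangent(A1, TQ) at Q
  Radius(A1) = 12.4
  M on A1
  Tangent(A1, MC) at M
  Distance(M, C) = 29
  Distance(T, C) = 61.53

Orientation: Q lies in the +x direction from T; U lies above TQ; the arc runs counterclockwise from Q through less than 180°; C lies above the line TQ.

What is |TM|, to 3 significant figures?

69.0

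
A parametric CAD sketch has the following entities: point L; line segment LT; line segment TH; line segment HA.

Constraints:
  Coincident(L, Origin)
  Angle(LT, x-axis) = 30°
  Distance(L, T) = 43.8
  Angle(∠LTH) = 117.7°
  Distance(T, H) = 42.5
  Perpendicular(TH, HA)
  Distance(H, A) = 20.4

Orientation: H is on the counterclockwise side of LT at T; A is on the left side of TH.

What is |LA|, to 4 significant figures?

65.49

∠LTH = 117.7°, so TH runs at 30.0° + (180° − 117.7°) = 92.30° from the x-axis; with |TH| = 42.5, H = T + 42.5·(cos 92.30°, sin 92.30°) = (36.23, 64.37). TH is perpendicular to HA; with |HA| = 20.4 on the left of TH, A = H + 20.4·(-0.9992, -0.04013) = (15.84, 63.55). Then |LA| = |A − L| = 65.49.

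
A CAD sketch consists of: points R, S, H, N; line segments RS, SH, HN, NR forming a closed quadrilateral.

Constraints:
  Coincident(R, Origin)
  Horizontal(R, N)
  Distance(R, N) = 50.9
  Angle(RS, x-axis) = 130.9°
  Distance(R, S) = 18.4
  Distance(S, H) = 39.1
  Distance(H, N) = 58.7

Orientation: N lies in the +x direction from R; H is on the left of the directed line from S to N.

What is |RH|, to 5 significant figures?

46.087

R is at the origin; R and N share the same y with |RN| = 50.9 and N in +x, so N = (50.9, 0). RS runs at 130.9° with |RS| = 18.4, so S = (-12.047, 13.908). H is determined by |SH| = 39.1 and |HN| = 58.7 together: it lies at the intersection of circle(S, 39.1) and circle(N, 58.7). With |SN| = 64.465, the foot of the radical line on SN is 17.365 from S and the perpendicular offset is √(39.1² − 17.365²) = 35.032. Taking the left-of-SN solution: H = (12.467, 44.369).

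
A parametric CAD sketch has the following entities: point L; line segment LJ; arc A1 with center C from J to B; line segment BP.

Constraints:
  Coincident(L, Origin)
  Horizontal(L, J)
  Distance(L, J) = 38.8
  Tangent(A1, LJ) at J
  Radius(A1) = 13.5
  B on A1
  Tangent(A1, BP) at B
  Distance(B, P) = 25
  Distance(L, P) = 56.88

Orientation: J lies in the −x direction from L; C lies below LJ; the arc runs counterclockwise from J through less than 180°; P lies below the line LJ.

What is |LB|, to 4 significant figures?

54.43

Checks: |CB| = 13.50 ✓; ∠(CB, BP) = 90.00° ✓; |BP| = 25.00 ✓; |LP| = 56.88 ✓.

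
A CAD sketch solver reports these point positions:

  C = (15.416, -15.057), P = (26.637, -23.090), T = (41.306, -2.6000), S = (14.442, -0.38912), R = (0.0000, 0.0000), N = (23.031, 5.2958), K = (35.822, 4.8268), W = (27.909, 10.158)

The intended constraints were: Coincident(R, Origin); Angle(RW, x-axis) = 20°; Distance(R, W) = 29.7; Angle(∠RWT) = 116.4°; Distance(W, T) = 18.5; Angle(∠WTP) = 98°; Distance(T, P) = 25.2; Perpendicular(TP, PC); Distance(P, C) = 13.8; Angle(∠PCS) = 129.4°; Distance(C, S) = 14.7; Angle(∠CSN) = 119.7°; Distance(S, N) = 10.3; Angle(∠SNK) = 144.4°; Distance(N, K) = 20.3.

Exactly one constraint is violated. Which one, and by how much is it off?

Distance(N, K) = 20.3 — off by 7.50.

R = (0.00, 0.00) ✓; RW at 20.00° ✓; |RW| = 29.70 ✓; ∠RWT = 116.4° ✓; |WT| = 18.50 ✓; ∠WTP = 98.00° ✓; |TP| = 25.20 ✓; ∠(TP, PC) = 90.00° ✓; |PC| = 13.80 ✓; ∠PCS = 129.4° ✓; |CS| = 14.70 ✓; ∠CSN = 119.7° ✓; |SN| = 10.30 ✓; ∠SNK = 144.4° ✓; |NK| = 12.80 ✗.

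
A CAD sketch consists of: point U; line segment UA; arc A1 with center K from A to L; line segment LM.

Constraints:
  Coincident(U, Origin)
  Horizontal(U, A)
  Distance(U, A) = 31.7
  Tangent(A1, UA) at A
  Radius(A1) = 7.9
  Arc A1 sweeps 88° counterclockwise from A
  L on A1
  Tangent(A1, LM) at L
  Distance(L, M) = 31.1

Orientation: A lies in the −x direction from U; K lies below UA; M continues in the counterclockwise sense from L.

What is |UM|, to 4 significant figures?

56.15

U is at the origin; U and A share the same y with |UA| = 31.7 and A on the −x side, so A = (-31.70, 0.000). Tangency of A1 to UA means the radius KA is perpendicular to UA, so K = A + (0, -7.9) = (-31.70, -7.900). On A1, A sits at bearing 90° from K; an 88° counterclockwise sweep puts L at bearing 178°, so L = K + 7.9·(cos 178°, sin 178°) = (-39.60, -7.624). Since A1 is tangent to LM there, KL ⟂ LM, so LM runs along (−sin 178°, cos 178°); with |LM| = 31.1, M = (-40.68, -38.71). Then |UM| = |M − U| = 56.15.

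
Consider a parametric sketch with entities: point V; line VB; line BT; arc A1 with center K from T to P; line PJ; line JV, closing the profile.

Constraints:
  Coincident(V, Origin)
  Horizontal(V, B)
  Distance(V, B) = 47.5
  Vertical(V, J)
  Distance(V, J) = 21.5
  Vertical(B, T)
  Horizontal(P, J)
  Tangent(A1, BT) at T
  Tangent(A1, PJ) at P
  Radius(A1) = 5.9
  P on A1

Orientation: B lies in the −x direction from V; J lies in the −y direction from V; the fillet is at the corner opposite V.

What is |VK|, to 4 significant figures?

44.43

VJ is vertical with |VJ| = 21.5 and J on the −y side, so J = (0.000, -21.50). The virtual corner opposite V is at (-47.50, -21.50). A1 meets BT tangentially, so KT is at right angles to BT and since A1 is tangent to PJ there, KP ⟂ PJ, with radius 5.9, so the center K sits 5.9 in from both sides at K = (-41.60, -15.60). Then |VK| = |K − V| = 44.43.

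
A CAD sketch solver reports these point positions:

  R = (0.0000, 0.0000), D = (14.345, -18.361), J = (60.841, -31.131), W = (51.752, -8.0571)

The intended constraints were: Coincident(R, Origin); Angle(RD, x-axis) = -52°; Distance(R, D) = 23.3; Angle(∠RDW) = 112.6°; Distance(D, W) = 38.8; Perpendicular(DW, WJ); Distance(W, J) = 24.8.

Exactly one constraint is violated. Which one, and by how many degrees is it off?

Perpendicular(DW, WJ) — off by 6.10°.

R = (0.00, 0.00) ✓; RD at -52.00° ✓; |RD| = 23.30 ✓; ∠RDW = 112.6° ✓; |DW| = 38.80 ✓; ∠(DW, WJ) = 83.90° ✗; |WJ| = 24.80 ✓.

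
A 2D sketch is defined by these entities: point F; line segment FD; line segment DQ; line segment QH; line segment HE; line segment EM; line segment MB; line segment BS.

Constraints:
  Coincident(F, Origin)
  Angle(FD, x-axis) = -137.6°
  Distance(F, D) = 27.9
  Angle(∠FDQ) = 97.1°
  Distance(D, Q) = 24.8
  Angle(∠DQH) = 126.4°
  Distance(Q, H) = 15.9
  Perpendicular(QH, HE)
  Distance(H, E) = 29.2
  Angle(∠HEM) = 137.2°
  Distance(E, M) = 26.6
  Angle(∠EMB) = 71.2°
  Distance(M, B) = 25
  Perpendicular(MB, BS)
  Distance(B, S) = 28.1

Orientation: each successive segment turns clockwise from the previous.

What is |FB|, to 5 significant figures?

23.202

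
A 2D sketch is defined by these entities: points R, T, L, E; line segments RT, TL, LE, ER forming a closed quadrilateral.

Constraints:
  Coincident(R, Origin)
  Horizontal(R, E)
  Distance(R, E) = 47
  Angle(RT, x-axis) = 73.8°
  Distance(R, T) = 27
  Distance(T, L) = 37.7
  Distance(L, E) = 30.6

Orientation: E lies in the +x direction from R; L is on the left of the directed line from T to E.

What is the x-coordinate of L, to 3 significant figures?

45.0

Checks: |TL| = 37.70 ✓; |LE| = 30.60 ✓.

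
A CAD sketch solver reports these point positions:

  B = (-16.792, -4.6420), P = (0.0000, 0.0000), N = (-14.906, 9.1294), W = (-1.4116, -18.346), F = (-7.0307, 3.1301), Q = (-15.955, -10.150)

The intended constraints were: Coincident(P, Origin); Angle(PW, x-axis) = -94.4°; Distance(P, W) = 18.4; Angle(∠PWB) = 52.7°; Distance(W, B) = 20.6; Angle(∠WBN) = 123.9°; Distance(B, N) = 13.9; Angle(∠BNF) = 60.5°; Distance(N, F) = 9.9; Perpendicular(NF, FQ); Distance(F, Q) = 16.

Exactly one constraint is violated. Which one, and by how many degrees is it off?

Perpendicular(NF, FQ) — off by 3.40°.

P = (0.00, 0.00) ✓; PW at -94.40° ✓; |PW| = 18.40 ✓; ∠PWB = 52.70° ✓; |WB| = 20.60 ✓; ∠WBN = 123.9° ✓; |BN| = 13.90 ✓; ∠BNF = 60.50° ✓; |NF| = 9.900 ✓; ∠(NF, FQ) = 86.60° ✗; |FQ| = 16.00 ✓.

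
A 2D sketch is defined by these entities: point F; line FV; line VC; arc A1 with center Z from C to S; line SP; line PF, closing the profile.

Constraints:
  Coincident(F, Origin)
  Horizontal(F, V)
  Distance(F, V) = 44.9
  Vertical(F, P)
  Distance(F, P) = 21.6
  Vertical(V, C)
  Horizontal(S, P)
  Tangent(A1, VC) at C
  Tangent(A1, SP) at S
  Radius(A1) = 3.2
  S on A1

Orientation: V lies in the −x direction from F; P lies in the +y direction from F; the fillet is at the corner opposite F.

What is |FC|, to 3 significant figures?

48.5

F is at the origin; FV is horizontal with |FV| = 44.9 and V on the −x side, so V = (-44.9, 0.00). F and P share the same x with |FP| = 21.6 and P on the +y side, so P = (0.00, 21.6). The virtual corner opposite F is at (-44.9, 21.6). A1 meets VC tangentially, so ZC is at right angles to VC and since A1 is tangent to SP there, ZS ⟂ SP, with radius 3.2, so the center Z sits 3.2 in from both sides at Z = (-41.7, 18.4). That places the tangent points at C = (-44.9, 18.4) on VC and S = (-41.7, 21.6) on SP. Then |FC| = |C − F| = 48.5.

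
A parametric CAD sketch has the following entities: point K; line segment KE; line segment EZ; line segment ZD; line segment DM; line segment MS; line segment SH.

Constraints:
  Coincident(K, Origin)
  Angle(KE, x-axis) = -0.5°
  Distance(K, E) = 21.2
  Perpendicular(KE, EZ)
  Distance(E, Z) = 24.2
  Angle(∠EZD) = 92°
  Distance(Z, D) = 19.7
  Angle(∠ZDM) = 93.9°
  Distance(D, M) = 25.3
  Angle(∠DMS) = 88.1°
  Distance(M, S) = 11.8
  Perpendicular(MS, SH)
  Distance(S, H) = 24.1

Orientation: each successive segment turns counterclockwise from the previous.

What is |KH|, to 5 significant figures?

26.059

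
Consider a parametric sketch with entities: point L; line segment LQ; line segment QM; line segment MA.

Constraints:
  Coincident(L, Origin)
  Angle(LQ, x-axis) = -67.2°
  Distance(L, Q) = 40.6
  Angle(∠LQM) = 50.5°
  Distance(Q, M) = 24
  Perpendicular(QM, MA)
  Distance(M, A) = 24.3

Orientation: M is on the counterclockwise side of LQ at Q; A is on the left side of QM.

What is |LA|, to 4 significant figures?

7.261

L is at the origin; LQ runs at -67.2° with length 40.6, so Q = 40.6·(cos -67.2°, sin -67.2°) = (15.73, -37.43). ∠LQM = 50.5°, so QM runs at -67.2° + (180° − 50.5°) = 62.30° from the x-axis; with |QM| = 24.0, M = Q + 24.0·(cos 62.30°, sin 62.30°) = (26.89, -16.18). QM is perpendicular to MA; with |MA| = 24.3 on the left of QM, A = M + 24.3·(-0.8854, 0.4648) = (5.374, -4.883). Then |LA| = |A − L| = 7.261.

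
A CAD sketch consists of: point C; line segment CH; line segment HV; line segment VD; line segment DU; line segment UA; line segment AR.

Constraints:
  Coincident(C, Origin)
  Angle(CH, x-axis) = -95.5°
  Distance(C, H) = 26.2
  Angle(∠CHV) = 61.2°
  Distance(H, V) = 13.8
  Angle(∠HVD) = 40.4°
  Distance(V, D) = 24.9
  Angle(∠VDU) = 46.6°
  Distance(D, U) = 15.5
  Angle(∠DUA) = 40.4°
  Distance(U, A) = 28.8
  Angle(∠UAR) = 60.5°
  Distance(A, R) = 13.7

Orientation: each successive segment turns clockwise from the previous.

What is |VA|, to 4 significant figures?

23.55

C is at the origin; CH runs at -95.5° with length 26.2, so H = (-2.511, -26.08). ∠CHV = 61.2° gives HV at 145.7° from the x-axis; with |HV| = 13.8, V = (-13.91, -18.30). ∠HVD = 40.4° gives VD at 6.100° from the x-axis; with |VD| = 24.9, D = (10.85, -15.66). ∠VDU = 46.6° gives DU at -127.3° from the x-axis; with |DU| = 15.5, U = (1.455, -27.99). ∠DUA = 40.4° gives UA at 93.10° from the x-axis; with |UA| = 28.8, A = (-0.1026, 0.7713). Then |VA| = |A − V| = 23.55.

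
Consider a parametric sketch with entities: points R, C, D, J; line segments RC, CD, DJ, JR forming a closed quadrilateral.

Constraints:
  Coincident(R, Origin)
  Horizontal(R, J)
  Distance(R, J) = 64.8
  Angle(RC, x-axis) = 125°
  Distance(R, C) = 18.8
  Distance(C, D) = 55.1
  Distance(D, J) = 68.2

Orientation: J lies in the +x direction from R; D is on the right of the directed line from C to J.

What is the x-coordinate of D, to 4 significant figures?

7.286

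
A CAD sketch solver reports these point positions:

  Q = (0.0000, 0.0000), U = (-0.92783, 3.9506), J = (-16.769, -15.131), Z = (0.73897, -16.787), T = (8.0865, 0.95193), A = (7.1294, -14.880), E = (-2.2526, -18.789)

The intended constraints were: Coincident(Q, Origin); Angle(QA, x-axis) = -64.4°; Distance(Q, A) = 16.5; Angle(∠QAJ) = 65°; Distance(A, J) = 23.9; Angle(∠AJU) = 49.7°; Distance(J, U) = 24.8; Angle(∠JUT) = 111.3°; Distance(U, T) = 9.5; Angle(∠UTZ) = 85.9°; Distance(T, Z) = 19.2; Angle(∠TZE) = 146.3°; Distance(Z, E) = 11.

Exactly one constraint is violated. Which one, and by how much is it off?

Distance(Z, E) = 11 — off by 7.40.

Q = (0.00, 0.00) ✓; QA at -64.40° ✓; |QA| = 16.50 ✓; ∠QAJ = 65.00° ✓; |AJ| = 23.90 ✓; ∠AJU = 49.70° ✓; |JU| = 24.80 ✓; ∠JUT = 111.3° ✓; |UT| = 9.500 ✓; ∠UTZ = 85.90° ✓; |TZ| = 19.20 ✓; ∠TZE = 146.3° ✓; |ZE| = 3.600 ✗.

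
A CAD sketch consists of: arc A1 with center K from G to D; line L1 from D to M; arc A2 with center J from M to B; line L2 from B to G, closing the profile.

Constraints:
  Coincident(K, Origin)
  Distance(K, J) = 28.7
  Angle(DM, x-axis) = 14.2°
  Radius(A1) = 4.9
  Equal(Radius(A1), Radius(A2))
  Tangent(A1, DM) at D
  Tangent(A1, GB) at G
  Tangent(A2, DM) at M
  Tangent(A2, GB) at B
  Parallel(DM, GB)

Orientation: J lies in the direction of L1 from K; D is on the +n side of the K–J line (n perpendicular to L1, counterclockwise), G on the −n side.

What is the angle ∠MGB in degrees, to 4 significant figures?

18.85°

The slot axis is L1's direction at 14.2°, so u = (cos 14.2°, sin 14.2°) = (0.9694, 0.2453) and n = (−sin 14.2°, cos 14.2°) = (-0.2453, 0.9694). K is at the origin and J lies 28.7 along u from K, so J = 28.7·u = (27.82, 7.040). Tangency of A1 to both parallel lines with radius 4.9 puts D and G at K ± 4.9·n: D = (-1.202, 4.750), G = (1.202, -4.750). Equal radii place M and B the same way about J: M = J + 4.9·n = (26.62, 11.79), B = J − 4.9·n = (29.03, 2.290). Then cos ∠MGB = GM·GB / (|GM||GB|), giving 18.85°.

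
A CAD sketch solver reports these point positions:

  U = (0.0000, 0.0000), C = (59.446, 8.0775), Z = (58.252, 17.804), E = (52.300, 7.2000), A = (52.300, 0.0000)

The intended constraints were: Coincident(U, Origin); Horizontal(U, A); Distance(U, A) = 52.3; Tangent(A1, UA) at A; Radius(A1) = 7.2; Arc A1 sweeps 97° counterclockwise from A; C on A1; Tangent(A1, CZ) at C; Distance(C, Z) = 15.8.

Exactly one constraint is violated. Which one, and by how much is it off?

Distance(C, Z) = 15.8 — off by 6.00.

U = (0.00, 0.00) ✓; U.y = 0.00, A.y = 0.00 ✓; |UA| = 52.30 ✓; ∠(EA, AU) = 90.00° ✓; |EA| = 7.200 ✓; bearing(E→C) − bearing(E→A) = 97.00° ✓; |EC| = 7.200 ✓; ∠(EC, CZ) = 90.00° ✓; |CZ| = 9.800 ✗.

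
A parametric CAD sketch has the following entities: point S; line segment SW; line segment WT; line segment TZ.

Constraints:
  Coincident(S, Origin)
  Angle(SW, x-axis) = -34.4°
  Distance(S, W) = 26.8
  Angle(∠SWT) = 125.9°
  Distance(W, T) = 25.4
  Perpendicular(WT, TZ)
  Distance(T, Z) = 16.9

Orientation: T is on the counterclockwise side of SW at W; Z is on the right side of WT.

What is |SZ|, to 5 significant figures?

56.401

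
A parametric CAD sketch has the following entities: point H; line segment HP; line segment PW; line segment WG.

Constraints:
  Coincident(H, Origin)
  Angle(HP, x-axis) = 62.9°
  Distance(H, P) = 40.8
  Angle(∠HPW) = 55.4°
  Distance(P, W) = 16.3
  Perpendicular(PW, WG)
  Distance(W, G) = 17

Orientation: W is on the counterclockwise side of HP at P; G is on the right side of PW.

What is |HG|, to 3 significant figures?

51.0

H is at the origin; HP runs at 62.9° with length 40.8, so P = 40.8·(cos 62.9°, sin 62.9°) = (18.6, 36.3). ∠HPW = 55.4°, so PW runs at 62.9° + (180° − 55.4°) = 188° from the x-axis; with |PW| = 16.3, W = P + 16.3·(cos 188°, sin 188°) = (2.43, 34.2). The perpendicularity gives WG at right angles to PW; with |WG| = 17.0 on the right of PW, G = W + 17.0·(-0.131, 0.991) = (0.207, 51.0). Then |HG| = |G − H| = 51.0.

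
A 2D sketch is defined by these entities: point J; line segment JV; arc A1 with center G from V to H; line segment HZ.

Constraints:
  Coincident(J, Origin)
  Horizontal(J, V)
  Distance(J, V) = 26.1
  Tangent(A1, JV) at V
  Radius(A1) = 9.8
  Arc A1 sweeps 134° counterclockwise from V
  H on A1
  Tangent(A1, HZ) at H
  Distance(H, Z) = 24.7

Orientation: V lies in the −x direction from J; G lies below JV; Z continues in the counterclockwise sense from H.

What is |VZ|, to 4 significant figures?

35.83

J is at the origin; J and V share the same y with |JV| = 26.1 and V on the −x side, so V = (-26.10, 0.000). The tangent condition forces GV to be normal to JV, so G = V + (0, -9.8) = (-26.10, -9.800). On A1, V sits at bearing 90° from G; a 134° counterclockwise sweep puts H at bearing 224°, so H = G + 9.8·(cos 224°, sin 224°) = (-33.15, -16.61). Since A1 is tangent to HZ there, GH ⟂ HZ, so HZ runs along (−sin 224°, cos 224°); with |HZ| = 24.7, Z = (-15.99, -34.38). Then |VZ| = |Z − V| = 35.83.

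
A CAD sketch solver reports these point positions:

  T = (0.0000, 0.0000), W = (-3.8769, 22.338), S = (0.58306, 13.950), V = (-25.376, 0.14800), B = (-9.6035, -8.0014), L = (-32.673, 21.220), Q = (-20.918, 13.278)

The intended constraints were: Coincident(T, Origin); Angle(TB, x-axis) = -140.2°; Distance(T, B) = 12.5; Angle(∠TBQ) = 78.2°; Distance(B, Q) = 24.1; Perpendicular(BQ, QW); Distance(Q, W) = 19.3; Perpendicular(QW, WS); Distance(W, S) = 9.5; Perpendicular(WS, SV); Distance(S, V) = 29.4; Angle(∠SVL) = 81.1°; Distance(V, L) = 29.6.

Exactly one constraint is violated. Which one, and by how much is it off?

Distance(V, L) = 29.6 — off by 7.30.

T = (0.00, 0.00) ✓; TB at -140.2° ✓; |TB| = 12.50 ✓; ∠TBQ = 78.20° ✓; |BQ| = 24.10 ✓; ∠(BQ, QW) = 90.00° ✓; |QW| = 19.30 ✓; ∠(QW, WS) = 90.00° ✓; |WS| = 9.500 ✓; ∠(WS, SV) = 90.00° ✓; |SV| = 29.40 ✓; ∠SVL = 81.10° ✓; |VL| = 22.30 ✗.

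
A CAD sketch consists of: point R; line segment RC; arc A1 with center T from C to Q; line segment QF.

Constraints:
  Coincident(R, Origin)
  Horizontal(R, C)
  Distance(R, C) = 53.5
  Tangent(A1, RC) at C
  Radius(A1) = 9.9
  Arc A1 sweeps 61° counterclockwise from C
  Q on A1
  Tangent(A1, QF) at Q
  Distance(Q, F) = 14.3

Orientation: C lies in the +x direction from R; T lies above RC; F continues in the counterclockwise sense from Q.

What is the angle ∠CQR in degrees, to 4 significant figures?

25.81°

R is at the origin; RC is horizontal with |RC| = 53.5 and C on the +x side, so C = (53.50, 0.000). Since A1 is tangent to RC there, TC ⟂ RC, so T = C + (0, 9.9) = (53.50, 9.900). On A1, C sits at bearing -90° from T; a 61° counterclockwise sweep puts Q at bearing -29°, so Q = T + 9.9·(cos -29°, sin -29°) = (62.16, 5.100). Then cos ∠CQR = QC·QR / (|QC||QR|), giving 25.81°.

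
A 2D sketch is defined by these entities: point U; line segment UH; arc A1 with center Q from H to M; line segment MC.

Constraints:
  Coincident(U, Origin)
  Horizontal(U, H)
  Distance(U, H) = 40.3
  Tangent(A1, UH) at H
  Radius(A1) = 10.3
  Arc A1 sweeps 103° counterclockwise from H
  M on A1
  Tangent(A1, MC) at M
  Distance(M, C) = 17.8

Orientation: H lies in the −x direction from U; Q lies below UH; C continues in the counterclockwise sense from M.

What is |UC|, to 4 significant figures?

55.18

On A1, H sits at bearing 90° from Q; a 103° counterclockwise sweep puts M at bearing 193°, so M = Q + 10.3·(cos 193°, sin 193°) = (-50.34, -12.62). Since A1 is tangent to MC there, QM ⟂ MC, so MC runs along (−sin 193°, cos 193°); with |MC| = 17.8, C = (-46.33, -29.96). Then |UC| = |C − U| = 55.18.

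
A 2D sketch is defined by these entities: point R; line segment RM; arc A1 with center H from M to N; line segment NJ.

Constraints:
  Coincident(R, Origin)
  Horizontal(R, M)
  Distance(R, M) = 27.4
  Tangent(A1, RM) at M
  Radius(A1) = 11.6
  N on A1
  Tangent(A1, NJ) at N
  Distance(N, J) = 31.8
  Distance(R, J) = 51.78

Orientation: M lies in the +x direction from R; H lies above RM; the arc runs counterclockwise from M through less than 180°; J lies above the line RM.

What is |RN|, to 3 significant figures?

41.4

R is at the origin; RM is horizontal with |RM| = 27.4 and M on the +x side, so M = (27.4, 0.00). The tangent condition forces HM to be normal to RM, so H = M + (0, 11.6) = (27.4, 11.6). Since HN ⟂ NJ (tangency), |HJ| = √(11.6² + 31.8²) = 33.8 regardless of where N sits on A1. So J lies on both circle(R, 51.78) and circle(H, 33.8); the above-RM intersection is J = (25.0, 45.4). N is the foot of the tangent from J: N = (38.0, 16.3).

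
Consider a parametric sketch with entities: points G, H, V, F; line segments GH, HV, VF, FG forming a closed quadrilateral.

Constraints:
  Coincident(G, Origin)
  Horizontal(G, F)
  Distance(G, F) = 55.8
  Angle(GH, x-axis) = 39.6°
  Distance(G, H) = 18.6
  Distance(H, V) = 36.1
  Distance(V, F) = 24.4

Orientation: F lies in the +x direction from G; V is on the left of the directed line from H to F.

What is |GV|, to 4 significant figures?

53.87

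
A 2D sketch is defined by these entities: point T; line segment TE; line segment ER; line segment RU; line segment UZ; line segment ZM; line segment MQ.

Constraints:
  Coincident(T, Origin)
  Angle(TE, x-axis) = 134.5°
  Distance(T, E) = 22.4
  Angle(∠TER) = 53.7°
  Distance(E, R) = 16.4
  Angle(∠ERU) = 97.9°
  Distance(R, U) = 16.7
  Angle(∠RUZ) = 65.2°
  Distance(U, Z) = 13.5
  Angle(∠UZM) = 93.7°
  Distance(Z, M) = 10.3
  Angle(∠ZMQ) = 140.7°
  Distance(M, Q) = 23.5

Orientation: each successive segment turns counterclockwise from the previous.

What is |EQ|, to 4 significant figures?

29.23

T is at the origin; TE runs at 134.5° with length 22.4, so E = (-15.70, 15.98). ∠TER = 53.7° gives ER at -99.20° from the x-axis; with |ER| = 16.4, R = (-18.32, -0.2122). ∠ERU = 97.9° gives RU at -17.10° from the x-axis; with |RU| = 16.7, U = (-2.361, -5.123). ∠RUZ = 65.2° gives UZ at 97.70° from the x-axis; with |UZ| = 13.5, Z = (-4.169, 8.256). ∠UZM = 93.7° gives ZM at -176.0° from the x-axis; with |ZM| = 10.3, M = (-14.44, 7.537). ∠ZMQ = 140.7° gives MQ at -136.7° from the x-axis; with |MQ| = 23.5, Q = (-31.55, -8.580). Then |EQ| = |Q − E| = 29.23.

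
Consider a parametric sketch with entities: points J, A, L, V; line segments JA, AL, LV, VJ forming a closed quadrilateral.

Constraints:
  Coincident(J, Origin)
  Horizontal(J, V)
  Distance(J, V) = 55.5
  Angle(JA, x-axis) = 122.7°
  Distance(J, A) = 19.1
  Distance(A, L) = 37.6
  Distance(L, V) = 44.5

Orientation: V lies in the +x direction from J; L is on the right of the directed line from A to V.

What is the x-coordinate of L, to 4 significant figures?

13.06

J is at the origin; JV is horizontal with |JV| = 55.5 and V in +x, so V = (55.5, 0). JA runs at 122.7° with |JA| = 19.1, so A = (-10.32, 16.07). L is determined by |AL| = 37.6 and |LV| = 44.5 together: it lies at the intersection of circle(A, 37.6) and circle(V, 44.5). With |AV| = 67.75, the foot of the radical line on AV is 29.70 from A and the perpendicular offset is √(37.6² − 29.70²) = 23.06. Taking the right-of-AV solution: L = (13.06, -13.38).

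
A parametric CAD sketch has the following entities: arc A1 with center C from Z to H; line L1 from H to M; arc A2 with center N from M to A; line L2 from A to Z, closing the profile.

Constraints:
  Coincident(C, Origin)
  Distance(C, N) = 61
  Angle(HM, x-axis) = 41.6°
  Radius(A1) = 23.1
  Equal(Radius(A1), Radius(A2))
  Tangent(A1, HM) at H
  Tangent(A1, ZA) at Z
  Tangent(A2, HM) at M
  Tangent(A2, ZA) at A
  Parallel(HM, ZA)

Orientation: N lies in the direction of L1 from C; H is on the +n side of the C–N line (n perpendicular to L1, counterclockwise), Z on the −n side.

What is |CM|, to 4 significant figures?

65.23

The slot axis is L1's direction at 41.6°, so u = (cos 41.6°, sin 41.6°) = (0.7478, 0.6639) and n = (−sin 41.6°, cos 41.6°) = (-0.6639, 0.7478). C is at the origin and N lies 61.0 along u from C, so N = 61.0·u = (45.62, 40.50). Tangency of A1 to both parallel lines with radius 23.1 puts H and Z at C ± 23.1·n: H = (-15.34, 17.27), Z = (15.34, -17.27). Equal radii place M and A the same way about N: M = N + 23.1·n = (30.28, 57.77), A = N − 23.1·n = (60.95, 23.23). Then |CM| = |M − C| = 65.23.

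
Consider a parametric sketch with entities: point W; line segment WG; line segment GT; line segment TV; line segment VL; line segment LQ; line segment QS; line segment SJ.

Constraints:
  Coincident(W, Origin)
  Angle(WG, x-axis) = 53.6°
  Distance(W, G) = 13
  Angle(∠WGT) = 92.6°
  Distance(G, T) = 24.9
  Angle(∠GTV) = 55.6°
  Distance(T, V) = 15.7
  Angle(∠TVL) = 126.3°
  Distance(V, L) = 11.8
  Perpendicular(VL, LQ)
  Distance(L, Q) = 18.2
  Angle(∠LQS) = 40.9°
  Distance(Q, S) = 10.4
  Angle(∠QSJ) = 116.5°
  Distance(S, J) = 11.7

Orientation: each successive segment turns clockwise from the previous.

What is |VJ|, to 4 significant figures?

9.498

W is at the origin; WG runs at 53.6° with length 13.0, so G = (7.714, 10.46). ∠WGT = 92.6° gives GT at -33.80° from the x-axis; with |GT| = 24.9, T = (28.41, -3.388). ∠GTV = 55.6° gives TV at -158.2° from the x-axis; with |TV| = 15.7, V = (13.83, -9.219). ∠TVL = 126.3° gives VL at 148.1° from the x-axis; with |VL| = 11.8, L = (3.811, -2.983). The perpendicularity gives LQ at right angles to VL, so LQ runs at 58.10°; with |LQ| = 18.2, Q = (13.43, 12.47). ∠LQS = 40.9° gives QS at -81.00° from the x-axis; with |QS| = 10.4, S = (15.06, 2.196). ∠QSJ = 116.5° gives SJ at -144.5° from the x-axis; with |SJ| = 11.7, J = (5.530, -4.598). Then |VJ| = |J − V| = 9.498.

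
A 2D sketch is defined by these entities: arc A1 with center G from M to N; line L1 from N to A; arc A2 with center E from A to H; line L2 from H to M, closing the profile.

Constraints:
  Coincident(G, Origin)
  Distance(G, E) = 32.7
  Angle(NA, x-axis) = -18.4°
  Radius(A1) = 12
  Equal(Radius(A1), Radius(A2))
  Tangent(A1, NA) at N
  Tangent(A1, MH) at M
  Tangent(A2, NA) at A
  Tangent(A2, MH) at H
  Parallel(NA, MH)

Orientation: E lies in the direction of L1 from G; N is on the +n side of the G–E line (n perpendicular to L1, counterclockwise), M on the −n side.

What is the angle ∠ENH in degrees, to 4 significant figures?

16.12°

The slot axis is L1's direction at -18.4°, so u = (cos -18.4°, sin -18.4°) = (0.9489, -0.3156) and n = (−sin -18.4°, cos -18.4°) = (0.3156, 0.9489). G is at the origin and E lies 32.7 along u from G, so E = 32.7·u = (31.03, -10.32). Tangency of A1 to both parallel lines with radius 12.0 puts N and M at G ± 12.0·n: N = (3.788, 11.39), M = (-3.788, -11.39). Equal radii place A and H the same way about E: A = E + 12.0·n = (34.82, 1.065), H = E − 12.0·n = (27.24, -21.71). Then cos ∠ENH = NE·NH / (|NE||NH|), giving 16.12°.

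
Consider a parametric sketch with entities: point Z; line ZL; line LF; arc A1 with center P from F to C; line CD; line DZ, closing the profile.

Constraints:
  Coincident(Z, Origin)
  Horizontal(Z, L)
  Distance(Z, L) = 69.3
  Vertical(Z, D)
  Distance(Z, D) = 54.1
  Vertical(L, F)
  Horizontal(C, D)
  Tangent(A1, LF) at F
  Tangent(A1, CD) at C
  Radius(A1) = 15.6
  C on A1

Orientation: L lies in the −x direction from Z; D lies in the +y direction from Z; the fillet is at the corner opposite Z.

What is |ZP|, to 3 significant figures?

66.1

Z is at the origin; Z and L share the same y with |ZL| = 69.3 and L on the −x side, so L = (-69.3, 0.00). ZD is vertical with |ZD| = 54.1 and D on the +y side, so D = (0.00, 54.1). The virtual corner opposite Z is at (-69.3, 54.1). A1 meets LF tangentially, so PF is at right angles to LF and tangency of A1 to CD means the radius PC is perpendicular to CD, with radius 15.6, so the center P sits 15.6 in from both sides at P = (-53.7, 38.5). Then |ZP| = |P − Z| = 66.1.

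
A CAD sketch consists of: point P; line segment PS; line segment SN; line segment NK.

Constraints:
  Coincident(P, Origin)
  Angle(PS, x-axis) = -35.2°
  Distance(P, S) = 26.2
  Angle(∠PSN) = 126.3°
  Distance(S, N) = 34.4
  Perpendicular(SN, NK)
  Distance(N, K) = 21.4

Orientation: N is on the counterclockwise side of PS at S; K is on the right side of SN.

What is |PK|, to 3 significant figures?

65.6

P is at the origin; PS runs at -35.2° with length 26.2, so S = 26.2·(cos -35.2°, sin -35.2°) = (21.4, -15.1). ∠PSN = 126.3°, so SN runs at -35.2° + (180° − 126.3°) = 18.5° from the x-axis; with |SN| = 34.4, N = S + 34.4·(cos 18.5°, sin 18.5°) = (54.0, -4.19). The perpendicularity gives NK at right angles to SN; with |NK| = 21.4 on the right of SN, K = N + 21.4·(0.317, -0.948) = (60.8, -24.5). Then |PK| = |K − P| = 65.6.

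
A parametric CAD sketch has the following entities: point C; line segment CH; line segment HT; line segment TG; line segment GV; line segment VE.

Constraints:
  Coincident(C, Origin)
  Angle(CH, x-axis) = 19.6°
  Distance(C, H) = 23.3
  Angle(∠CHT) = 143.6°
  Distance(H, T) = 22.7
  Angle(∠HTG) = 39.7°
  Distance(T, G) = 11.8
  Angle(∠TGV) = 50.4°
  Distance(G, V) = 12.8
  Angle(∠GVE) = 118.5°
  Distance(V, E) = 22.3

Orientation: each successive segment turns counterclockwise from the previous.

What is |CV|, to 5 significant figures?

37.565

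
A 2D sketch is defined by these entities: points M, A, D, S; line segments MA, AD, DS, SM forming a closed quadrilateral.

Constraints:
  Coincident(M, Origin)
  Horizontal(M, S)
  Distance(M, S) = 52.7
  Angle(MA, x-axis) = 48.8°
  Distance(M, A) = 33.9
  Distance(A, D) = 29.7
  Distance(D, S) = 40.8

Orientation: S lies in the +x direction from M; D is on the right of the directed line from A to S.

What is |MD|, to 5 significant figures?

12.190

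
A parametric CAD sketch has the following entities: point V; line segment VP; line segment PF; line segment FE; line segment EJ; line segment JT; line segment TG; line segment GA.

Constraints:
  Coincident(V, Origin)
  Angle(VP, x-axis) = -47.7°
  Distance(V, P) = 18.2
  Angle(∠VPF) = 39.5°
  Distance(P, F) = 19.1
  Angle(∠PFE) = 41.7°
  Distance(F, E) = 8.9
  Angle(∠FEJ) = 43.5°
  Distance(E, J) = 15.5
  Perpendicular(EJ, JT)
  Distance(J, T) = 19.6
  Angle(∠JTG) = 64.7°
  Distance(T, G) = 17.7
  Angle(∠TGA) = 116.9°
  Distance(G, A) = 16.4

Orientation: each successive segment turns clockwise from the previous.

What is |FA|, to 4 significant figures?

12.84

V is at the origin; VP runs at -47.7° with length 18.2, so P = (12.25, -13.46). ∠VPF = 39.5° gives PF at 171.8° from the x-axis; with |PF| = 19.1, F = (-6.656, -10.74). ∠PFE = 41.7° gives FE at 33.50° from the x-axis; with |FE| = 8.9, E = (0.7657, -5.825). ∠FEJ = 43.5° gives EJ at -103.0° from the x-axis; with |EJ| = 15.5, J = (-2.721, -20.93). EJ ⟂ JT, so JT runs at 167.0°; with |JT| = 19.6, T = (-21.82, -16.52). ∠JTG = 64.7° gives TG at 51.70° from the x-axis; with |TG| = 17.7, G = (-10.85, -2.628). ∠TGA = 116.9° gives GA at -11.40° from the x-axis; with |GA| = 16.4, A = (5.228, -5.870). Then |FA| = |A − F| = 12.84.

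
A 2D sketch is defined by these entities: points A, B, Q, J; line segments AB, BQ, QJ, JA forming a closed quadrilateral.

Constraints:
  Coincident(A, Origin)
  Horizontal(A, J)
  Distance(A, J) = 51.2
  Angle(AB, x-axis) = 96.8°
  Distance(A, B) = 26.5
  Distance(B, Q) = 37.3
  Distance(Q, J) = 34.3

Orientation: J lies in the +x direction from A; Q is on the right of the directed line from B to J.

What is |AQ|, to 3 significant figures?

17.9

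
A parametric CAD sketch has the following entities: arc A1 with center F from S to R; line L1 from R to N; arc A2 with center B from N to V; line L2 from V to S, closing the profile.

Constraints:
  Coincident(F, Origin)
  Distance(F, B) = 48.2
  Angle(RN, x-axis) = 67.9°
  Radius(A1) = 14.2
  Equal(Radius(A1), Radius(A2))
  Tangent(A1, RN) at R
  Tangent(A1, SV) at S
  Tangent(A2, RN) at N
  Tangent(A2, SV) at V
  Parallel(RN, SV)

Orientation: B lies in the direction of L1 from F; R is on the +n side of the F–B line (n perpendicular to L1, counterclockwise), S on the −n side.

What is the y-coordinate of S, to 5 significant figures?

-5.3424

F is at the origin and B lies 48.2 along u from F, so B = 48.2·u = (18.134, 44.659). Tangency of A1 to both parallel lines with radius 14.2 puts R and S at F ± 14.2·n: R = (-13.157, 5.3424), S = (13.157, -5.3424). So S.y = -5.3424.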